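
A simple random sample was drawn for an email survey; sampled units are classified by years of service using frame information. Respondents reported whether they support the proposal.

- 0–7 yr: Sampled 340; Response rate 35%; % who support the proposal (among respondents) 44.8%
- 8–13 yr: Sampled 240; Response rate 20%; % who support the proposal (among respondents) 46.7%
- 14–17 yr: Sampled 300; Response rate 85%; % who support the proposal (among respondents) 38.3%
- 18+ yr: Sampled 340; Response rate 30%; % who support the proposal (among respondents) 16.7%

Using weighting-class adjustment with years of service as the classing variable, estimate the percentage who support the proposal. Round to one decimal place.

Each respondent's weight = sampled/responded in their class; summing within a class gives n_sampled, so:
  0–7 yr: 340 × 44.8 = 15232
  8–13 yr: 240 × 46.7 = 11,208
  14–17 yr: 300 × 38.3 = 11,490
  18+ yr: 340 × 16.7 = 5678
Adjusted estimate = 43,608 / 1,220 = 35.7443 → 35.7%.

35.7%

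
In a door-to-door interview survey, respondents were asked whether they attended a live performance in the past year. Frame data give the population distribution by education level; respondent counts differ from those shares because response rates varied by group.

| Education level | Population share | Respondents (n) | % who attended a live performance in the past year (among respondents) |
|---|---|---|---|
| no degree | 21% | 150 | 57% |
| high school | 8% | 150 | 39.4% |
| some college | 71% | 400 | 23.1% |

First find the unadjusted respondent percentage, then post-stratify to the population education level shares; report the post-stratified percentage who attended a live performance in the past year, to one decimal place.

Unadjusted (pooled respondent) estimate weights by respondent counts:
  (150/700)×57 + (150/700)×39.4 + (400/700)×23.1 = 33.8571%
Post-stratifying to population shares instead:
  0.21×57 + 0.08×39.4 + 0.71×23.1 = 31.523%

31.5%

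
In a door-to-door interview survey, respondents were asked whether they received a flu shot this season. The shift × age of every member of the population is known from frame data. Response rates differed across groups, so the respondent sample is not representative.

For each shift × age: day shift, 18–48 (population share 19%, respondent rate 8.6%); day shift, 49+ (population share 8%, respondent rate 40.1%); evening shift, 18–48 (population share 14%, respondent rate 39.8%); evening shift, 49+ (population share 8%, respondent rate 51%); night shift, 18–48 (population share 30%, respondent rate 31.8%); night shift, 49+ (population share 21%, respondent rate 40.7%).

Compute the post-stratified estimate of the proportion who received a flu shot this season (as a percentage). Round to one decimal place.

Reweight to the known shift × age distribution:
  day shift, 18–48: 0.19 × 8.6 = 1.634
  day shift, 49+: 0.08 × 40.1 = 3.208
  evening shift, 18–48: 0.14 × 39.8 = 5.572
  evening shift, 49+: 0.08 × 51 = 4.08
  night shift, 18–48: 0.3 × 31.8 = 9.54
  night shift, 49+: 0.21 × 40.7 = 8.547
Post-stratified estimate = 32.581 → 32.6%.

32.6%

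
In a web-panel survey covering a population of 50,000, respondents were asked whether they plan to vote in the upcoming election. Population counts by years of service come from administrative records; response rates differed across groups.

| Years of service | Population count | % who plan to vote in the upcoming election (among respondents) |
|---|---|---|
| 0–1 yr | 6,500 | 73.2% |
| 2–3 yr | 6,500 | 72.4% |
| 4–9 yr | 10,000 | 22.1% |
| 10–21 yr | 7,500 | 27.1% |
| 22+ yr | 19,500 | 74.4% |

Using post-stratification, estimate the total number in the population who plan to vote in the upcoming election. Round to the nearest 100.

Each cell contributes its population count × the respondent rate:
  0–1 yr: 6,500 × 73.2% = 4758
  2–3 yr: 6,500 × 72.4% = 4706
  4–9 yr: 10,000 × 22.1% = 2210
  10–21 yr: 7,500 × 27.1% = 2032.5
  22+ yr: 19,500 × 74.4% = 14,508
Estimated total = 28214.5 → 28,200.

28,200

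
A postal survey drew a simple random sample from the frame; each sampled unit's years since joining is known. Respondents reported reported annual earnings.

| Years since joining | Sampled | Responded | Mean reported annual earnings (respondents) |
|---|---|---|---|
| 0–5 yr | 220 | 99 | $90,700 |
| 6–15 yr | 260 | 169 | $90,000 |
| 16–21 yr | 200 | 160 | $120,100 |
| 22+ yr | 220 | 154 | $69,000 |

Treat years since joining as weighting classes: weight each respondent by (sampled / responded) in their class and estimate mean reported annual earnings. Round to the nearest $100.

$91,700

Response rates by class: 0–5 yr 99/220 = 45%, 6–15 yr 169/260 = 65%, 16–21 yr 160/200 = 80%, 22+ yr 154/220 = 70%.
With weight = n_sampled/n_responded per class, the weighted class total is n_sampled:
  0–5 yr: 220 × 90,700 = 19,954,000
  6–15 yr: 260 × 90,000 = 23,400,000
  16–21 yr: 200 × 120,100 = 24,020,000
  22+ yr: 220 × 69,000 = 15,180,000
Adjusted estimate = 82,554,000 / 900 = 91726.7 → $91,700.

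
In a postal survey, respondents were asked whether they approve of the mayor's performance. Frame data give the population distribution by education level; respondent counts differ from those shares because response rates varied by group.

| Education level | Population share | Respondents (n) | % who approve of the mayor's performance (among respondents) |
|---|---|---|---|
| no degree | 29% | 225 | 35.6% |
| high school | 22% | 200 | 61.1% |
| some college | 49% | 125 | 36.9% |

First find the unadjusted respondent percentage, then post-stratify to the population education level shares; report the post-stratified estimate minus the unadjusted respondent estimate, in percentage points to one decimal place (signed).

-3.3 percentage points

Without adjustment, the pooled respondent share is:
  (225/550)×35.6 + (200/550)×61.1 + (125/550)×36.9 = 45.1682%
Post-stratifying to population shares instead:
  0.29×35.6 + 0.22×61.1 + 0.49×36.9 = 41.847%
Difference = 41.847 − 45.1682 = -3.3212 pp.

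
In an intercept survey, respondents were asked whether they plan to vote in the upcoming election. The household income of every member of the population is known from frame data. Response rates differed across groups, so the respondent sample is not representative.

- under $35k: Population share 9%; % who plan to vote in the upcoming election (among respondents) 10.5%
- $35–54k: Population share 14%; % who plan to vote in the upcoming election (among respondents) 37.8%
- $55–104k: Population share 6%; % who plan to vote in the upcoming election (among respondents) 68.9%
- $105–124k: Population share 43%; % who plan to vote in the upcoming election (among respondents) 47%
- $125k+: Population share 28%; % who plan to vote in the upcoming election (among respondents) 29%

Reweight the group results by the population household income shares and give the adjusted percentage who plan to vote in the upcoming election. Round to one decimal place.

38.7%

Post-stratification weights by population share, not respondent share:
  under $35k: 0.09 × 10.5 = 0.945
  $35–54k: 0.14 × 37.8 = 5.292
  $55–104k: 0.06 × 68.9 = 4.134
  $105–124k: 0.43 × 47 = 20.21
  $125k+: 0.28 × 29 = 8.12
Post-stratified estimate = 38.701 → 38.7%.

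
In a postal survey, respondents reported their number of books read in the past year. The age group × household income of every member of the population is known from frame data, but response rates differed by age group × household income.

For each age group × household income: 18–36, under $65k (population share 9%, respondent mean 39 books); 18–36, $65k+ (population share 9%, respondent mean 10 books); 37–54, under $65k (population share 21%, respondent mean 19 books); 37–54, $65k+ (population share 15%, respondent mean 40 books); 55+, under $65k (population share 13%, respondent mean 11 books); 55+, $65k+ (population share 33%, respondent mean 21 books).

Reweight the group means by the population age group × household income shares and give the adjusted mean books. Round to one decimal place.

Weight each group's respondent value by its population share:
  18–36, under $65k: 0.09 × 39 = 3.51
  18–36, $65k+: 0.09 × 10 = 0.9
  37–54, under $65k: 0.21 × 19 = 3.99
  37–54, $65k+: 0.15 × 40 = 6
  55+, under $65k: 0.13 × 11 = 1.43
  55+, $65k+: 0.33 × 21 = 6.93
Post-stratified estimate = 22.76 → 22.8.

22.8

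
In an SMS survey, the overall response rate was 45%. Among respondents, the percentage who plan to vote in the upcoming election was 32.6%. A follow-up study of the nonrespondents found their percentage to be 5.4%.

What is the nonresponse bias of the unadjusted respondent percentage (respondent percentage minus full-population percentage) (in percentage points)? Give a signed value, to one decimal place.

+15.0 percentage points

Nonresponse fraction = 1 − 0.45 = 0.55.
Bias = (nonresponse fraction) × (respondent percentage − nonrespondent percentage)
     = 0.55 × (32.6 − 5.4) = 0.55 × 27.2 = 14.96.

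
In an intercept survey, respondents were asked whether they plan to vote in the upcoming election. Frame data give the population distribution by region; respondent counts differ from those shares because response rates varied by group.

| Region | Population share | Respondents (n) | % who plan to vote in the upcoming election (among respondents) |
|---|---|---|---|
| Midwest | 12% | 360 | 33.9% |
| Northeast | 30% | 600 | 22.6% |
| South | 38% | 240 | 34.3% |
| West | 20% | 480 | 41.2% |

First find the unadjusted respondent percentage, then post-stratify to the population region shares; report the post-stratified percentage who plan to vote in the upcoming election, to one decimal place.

Unadjusted (pooled respondent) estimate weights by respondent counts:
  (360/1680)×33.9 + (600/1680)×22.6 + (240/1680)×34.3 + (480/1680)×41.2 = 32.0071%
Post-stratifying to population shares instead:
  0.12×33.9 + 0.3×22.6 + 0.38×34.3 + 0.2×41.2 = 32.122%

32.1%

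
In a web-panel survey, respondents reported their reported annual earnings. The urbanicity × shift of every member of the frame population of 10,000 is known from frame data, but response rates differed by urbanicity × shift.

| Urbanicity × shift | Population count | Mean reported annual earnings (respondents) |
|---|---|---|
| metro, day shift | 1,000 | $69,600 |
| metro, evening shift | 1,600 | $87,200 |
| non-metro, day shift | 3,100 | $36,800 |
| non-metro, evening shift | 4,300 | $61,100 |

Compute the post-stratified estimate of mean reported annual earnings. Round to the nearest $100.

Weight each group's respondent value by its population share:
  metro, day shift: (1,000/10,000) × 69,600 = 6960
  metro, evening shift: (1,600/10,000) × 87,200 = 13,952
  non-metro, day shift: (3,100/10,000) × 36,800 = 11,408
  non-metro, evening shift: (4,300/10,000) × 61,100 = 26,273
Post-stratified estimate = 58,593 → $58,600.

$58,600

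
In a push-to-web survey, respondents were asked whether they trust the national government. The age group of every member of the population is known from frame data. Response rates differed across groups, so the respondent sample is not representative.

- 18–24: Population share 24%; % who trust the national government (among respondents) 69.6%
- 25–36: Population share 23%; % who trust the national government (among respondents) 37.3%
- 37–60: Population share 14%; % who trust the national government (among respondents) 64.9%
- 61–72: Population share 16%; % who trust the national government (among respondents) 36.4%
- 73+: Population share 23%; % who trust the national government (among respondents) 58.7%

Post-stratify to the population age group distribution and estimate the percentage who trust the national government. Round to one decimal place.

Post-stratification weights by population share, not respondent share:
  18–24: 0.24 × 69.6 = 16.704
  25–36: 0.23 × 37.3 = 8.579
  37–60: 0.14 × 64.9 = 9.086
  61–72: 0.16 × 36.4 = 5.824
  73+: 0.23 × 58.7 = 13.501
Post-stratified estimate = 53.694 → 53.7%.

53.7%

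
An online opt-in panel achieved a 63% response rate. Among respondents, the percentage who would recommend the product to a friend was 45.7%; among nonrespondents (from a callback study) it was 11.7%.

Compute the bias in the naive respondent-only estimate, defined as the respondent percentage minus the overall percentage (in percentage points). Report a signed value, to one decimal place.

+12.6 percentage points

Nonresponse fraction = 1 − 0.63 = 0.37.
Bias = (nonresponse fraction) × (respondent percentage − nonrespondent percentage)
     = 0.37 × (45.7 − 11.7) = 0.37 × 34 = 12.58.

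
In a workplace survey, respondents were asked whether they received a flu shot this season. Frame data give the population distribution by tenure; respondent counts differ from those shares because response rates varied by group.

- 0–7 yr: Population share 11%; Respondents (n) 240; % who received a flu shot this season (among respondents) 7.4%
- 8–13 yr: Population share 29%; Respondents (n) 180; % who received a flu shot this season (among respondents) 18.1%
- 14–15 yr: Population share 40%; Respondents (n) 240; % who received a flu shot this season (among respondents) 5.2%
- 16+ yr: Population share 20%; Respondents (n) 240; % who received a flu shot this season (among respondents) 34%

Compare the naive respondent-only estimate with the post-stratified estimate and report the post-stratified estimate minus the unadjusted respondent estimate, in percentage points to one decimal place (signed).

-1.1 percentage points

Without adjustment, the pooled respondent share is:
  (240/900)×7.4 + (180/900)×18.1 + (240/900)×5.2 + (240/900)×34 = 16.0467%
Post-stratified estimate weights by population shares:
  0.11×7.4 + 0.29×18.1 + 0.4×5.2 + 0.2×34 = 14.943%
Difference = 14.943 − 16.0467 = -1.1037 pp.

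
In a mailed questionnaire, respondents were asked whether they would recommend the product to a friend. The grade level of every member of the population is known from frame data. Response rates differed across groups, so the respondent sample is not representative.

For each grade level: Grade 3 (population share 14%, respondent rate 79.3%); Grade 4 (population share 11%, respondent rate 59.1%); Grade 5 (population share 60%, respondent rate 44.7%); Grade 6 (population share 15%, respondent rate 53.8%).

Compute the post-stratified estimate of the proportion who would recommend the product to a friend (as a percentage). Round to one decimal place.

Reweight to the known grade level distribution:
  Grade 3: 0.14 × 79.3 = 11.102
  Grade 4: 0.11 × 59.1 = 6.501
  Grade 5: 0.6 × 44.7 = 26.82
  Grade 6: 0.15 × 53.8 = 8.07
Post-stratified estimate = 52.493 → 52.5%.

52.5%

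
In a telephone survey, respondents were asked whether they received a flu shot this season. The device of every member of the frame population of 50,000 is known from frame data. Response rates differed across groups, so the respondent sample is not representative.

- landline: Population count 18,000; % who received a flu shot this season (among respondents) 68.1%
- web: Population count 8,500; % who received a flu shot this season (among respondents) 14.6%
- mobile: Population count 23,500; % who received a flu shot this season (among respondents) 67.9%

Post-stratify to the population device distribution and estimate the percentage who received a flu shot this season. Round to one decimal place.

58.9%

Reweight to the known device distribution:
  landline: (18,000/50,000) × 68.1 = 24.516
  web: (8,500/50,000) × 14.6 = 2.482
  mobile: (23,500/50,000) × 67.9 = 31.913
Post-stratified estimate = 58.911 → 58.9%.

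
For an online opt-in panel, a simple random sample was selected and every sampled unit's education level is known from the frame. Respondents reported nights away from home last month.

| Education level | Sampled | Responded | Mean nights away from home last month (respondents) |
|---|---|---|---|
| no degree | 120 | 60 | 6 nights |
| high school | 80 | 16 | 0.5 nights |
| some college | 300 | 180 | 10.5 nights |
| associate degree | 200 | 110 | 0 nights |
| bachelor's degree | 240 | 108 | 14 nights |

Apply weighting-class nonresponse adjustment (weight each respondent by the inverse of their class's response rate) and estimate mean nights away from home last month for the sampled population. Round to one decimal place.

Class response rates: no degree 60/120 = 50%, high school 16/80 = 20%, some college 180/300 = 60%, associate degree 110/200 = 55%, bachelor's degree 108/240 = 45%.
Each respondent's weight = sampled/responded in their class; summing within a class gives n_sampled, so:
  no degree: 120 × 6 = 720
  high school: 80 × 0.5 = 40
  some college: 300 × 10.5 = 3150
  associate degree: 200 × 0 = 0
  bachelor's degree: 240 × 14 = 3360
Adjusted estimate = 7270 / 940 = 7.73404 → 7.7.

7.7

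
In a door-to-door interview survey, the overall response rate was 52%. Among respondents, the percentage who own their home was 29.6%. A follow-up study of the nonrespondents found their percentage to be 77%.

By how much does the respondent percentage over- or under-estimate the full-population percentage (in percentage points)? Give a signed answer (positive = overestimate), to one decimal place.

-22.8 percentage points

Nonresponse fraction = 1 − 0.52 = 0.48.
Bias = (nonresponse fraction) × (respondent percentage − nonrespondent percentage)
     = 0.48 × (29.6 − 77) = 0.48 × -47.4 = -22.752.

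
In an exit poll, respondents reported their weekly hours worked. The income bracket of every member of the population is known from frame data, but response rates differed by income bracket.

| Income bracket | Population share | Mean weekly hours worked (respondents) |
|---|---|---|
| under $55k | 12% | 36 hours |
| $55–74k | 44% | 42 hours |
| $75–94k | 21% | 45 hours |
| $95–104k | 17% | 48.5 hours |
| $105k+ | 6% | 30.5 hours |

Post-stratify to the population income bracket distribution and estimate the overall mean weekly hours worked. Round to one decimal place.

42.3

Reweight to the known income bracket distribution:
  under $55k: 0.12 × 36 = 4.32
  $55–74k: 0.44 × 42 = 18.48
  $75–94k: 0.21 × 45 = 9.45
  $95–104k: 0.17 × 48.5 = 8.245
  $105k+: 0.06 × 30.5 = 1.83
Post-stratified estimate = 42.325 → 42.3.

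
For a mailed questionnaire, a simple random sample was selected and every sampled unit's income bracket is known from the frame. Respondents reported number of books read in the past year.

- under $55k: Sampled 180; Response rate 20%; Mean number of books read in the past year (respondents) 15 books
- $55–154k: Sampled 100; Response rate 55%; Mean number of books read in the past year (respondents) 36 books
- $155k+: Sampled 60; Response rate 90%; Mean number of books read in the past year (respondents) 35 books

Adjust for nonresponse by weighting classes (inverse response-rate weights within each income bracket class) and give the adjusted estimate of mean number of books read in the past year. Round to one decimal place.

24.7

With weight = n_sampled/n_responded per class, the weighted class total is n_sampled:
  under $55k: 180 × 15 = 2700
  $55–154k: 100 × 36 = 3600
  $155k+: 60 × 35 = 2100
Adjusted estimate = 8400 / 340 = 24.7059 → 24.7.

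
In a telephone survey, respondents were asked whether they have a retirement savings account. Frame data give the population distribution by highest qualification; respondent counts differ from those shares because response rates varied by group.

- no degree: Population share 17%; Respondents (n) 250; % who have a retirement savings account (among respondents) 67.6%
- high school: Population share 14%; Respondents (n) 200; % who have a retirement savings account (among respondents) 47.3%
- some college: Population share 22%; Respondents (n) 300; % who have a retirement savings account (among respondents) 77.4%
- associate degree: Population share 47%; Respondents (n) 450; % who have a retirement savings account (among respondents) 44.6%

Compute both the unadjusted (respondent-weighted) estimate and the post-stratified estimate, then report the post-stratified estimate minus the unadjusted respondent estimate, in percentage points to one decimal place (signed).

Unadjusted (pooled respondent) estimate weights by respondent counts:
  (250/1200)×67.6 + (200/1200)×47.3 + (300/1200)×77.4 + (450/1200)×44.6 = 58.0417%
Post-stratified estimate weights by population shares:
  0.17×67.6 + 0.14×47.3 + 0.22×77.4 + 0.47×44.6 = 56.104%
Difference = 56.104 − 58.0417 = -1.9377 pp.

-1.9 percentage points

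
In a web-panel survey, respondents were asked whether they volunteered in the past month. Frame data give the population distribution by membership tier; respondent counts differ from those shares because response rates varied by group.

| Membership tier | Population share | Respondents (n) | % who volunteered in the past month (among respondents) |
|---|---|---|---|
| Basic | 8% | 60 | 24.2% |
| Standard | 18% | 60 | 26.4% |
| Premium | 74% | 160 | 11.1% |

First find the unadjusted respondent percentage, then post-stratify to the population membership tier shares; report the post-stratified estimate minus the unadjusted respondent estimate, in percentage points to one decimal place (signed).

-2.3 percentage points

Naive respondent-only estimate (weights = respondent counts):
  (60/280)×24.2 + (60/280)×26.4 + (160/280)×11.1 = 17.1857%
Post-stratified estimate weights by population shares:
  0.08×24.2 + 0.18×26.4 + 0.74×11.1 = 14.902%
Difference = 14.902 − 17.1857 = -2.2837 pp.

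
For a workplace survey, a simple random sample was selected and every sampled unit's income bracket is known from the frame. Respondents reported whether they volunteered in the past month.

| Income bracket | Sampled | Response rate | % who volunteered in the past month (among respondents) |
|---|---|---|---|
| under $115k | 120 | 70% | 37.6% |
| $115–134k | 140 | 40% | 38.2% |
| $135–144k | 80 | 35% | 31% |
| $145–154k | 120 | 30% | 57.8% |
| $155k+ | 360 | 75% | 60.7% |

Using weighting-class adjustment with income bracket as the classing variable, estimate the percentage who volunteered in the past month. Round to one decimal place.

Inverse-response-rate weighting restores each class to its sampled count, so class totals weight by n_sampled:
  under $115k: 120 × 37.6 = 4512
  $115–134k: 140 × 38.2 = 5348
  $135–144k: 80 × 31 = 2480
  $145–154k: 120 × 57.8 = 6936
  $155k+: 360 × 60.7 = 21,852
Adjusted estimate = 41,128 / 820 = 50.1561 → 50.2%.

50.2%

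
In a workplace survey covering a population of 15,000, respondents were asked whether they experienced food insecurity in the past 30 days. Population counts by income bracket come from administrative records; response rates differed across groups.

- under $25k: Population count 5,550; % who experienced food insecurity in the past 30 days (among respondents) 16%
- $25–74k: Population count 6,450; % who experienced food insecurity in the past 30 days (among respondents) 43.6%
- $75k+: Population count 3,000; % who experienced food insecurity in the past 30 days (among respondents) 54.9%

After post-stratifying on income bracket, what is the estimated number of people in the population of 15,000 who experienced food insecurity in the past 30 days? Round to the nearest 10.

5,350

Apply each group's respondent rate to its population count:
  under $25k: 5,550 × 16% = 888
  $25–74k: 6,450 × 43.6% = 2812.2
  $75k+: 3,000 × 54.9% = 1647
Estimated total = 5347.2 → 5,350.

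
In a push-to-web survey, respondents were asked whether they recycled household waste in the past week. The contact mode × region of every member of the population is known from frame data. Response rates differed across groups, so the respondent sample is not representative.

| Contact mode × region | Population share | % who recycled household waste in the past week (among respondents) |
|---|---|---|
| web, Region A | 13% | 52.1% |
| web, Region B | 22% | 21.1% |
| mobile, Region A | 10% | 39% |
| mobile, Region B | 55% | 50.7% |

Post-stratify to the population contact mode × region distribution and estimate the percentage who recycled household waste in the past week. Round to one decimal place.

Reweight to the known contact mode × region distribution:
  web, Region A: 0.13 × 52.1 = 6.773
  web, Region B: 0.22 × 21.1 = 4.642
  mobile, Region A: 0.1 × 39 = 3.9
  mobile, Region B: 0.55 × 50.7 = 27.885
Post-stratified estimate = 43.2 → 43.2%.

43.2%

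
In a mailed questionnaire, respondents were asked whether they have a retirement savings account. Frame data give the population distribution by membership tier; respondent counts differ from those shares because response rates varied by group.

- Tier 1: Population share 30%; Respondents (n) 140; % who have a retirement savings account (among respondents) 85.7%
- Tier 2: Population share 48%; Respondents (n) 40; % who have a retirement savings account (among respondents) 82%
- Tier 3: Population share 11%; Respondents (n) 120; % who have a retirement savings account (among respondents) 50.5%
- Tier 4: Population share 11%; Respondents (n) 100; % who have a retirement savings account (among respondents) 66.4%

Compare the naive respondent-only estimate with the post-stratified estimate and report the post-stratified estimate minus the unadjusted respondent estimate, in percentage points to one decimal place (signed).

Unadjusted (pooled respondent) estimate weights by respondent counts:
  (140/400)×85.7 + (40/400)×82 + (120/400)×50.5 + (100/400)×66.4 = 69.945%
Post-stratifying to population shares instead:
  0.3×85.7 + 0.48×82 + 0.11×50.5 + 0.11×66.4 = 77.929%
Difference = 77.929 − 69.945 = 7.984 pp.

+8.0 percentage points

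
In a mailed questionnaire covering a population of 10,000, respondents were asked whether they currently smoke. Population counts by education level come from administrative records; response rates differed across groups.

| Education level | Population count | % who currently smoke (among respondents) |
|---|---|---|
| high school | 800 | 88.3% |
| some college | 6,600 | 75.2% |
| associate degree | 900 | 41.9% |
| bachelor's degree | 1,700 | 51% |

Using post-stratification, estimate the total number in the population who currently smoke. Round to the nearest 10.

Apply each group's respondent rate to its population count:
  high school: 800 × 88.3% = 706.4
  some college: 6,600 × 75.2% = 4963.2
  associate degree: 900 × 41.9% = 377.1
  bachelor's degree: 1,700 × 51% = 867
Estimated total = 6913.7 → 6,910.

6,910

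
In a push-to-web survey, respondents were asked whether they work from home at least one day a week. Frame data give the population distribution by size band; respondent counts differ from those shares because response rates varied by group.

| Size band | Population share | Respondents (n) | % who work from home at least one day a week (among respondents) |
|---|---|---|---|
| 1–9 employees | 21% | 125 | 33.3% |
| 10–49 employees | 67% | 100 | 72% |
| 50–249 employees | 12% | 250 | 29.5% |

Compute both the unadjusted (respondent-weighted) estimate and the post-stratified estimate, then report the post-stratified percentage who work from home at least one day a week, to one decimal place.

58.8%

Unadjusted (pooled respondent) estimate weights by respondent counts:
  (125/475)×33.3 + (100/475)×72 + (250/475)×29.5 = 39.4474%
Reweighting by population size band shares:
  0.21×33.3 + 0.67×72 + 0.12×29.5 = 58.773%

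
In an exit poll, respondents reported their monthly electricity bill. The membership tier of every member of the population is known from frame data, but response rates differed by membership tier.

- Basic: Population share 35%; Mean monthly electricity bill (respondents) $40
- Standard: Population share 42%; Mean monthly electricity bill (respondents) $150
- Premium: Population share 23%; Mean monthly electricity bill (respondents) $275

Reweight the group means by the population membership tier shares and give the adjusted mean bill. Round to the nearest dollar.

$140

Each cell contributes population-share × respondent value:
  Basic: 0.35 × 40 = 14
  Standard: 0.42 × 150 = 63
  Premium: 0.23 × 275 = 63.25
Post-stratified estimate = 140.25 → $140.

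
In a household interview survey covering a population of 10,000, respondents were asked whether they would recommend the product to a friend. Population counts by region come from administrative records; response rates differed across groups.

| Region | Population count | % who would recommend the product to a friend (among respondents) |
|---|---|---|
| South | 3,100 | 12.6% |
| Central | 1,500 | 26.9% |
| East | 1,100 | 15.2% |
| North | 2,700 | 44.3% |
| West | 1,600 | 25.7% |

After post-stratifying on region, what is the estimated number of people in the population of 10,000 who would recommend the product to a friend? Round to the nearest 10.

2,570

Apply each group's respondent rate to its population count:
  South: 3,100 × 12.6% = 390.6
  Central: 1,500 × 26.9% = 403.5
  East: 1,100 × 15.2% = 167.2
  North: 2,700 × 44.3% = 1196.1
  West: 1,600 × 25.7% = 411.2
Estimated total = 2568.6 → 2,570.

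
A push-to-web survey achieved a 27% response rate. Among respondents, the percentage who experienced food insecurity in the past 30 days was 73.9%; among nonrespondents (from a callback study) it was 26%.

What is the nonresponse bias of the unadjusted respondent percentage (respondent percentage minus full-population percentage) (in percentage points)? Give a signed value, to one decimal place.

Nonresponse fraction = 1 − 0.27 = 0.73.
Bias = (nonresponse fraction) × (respondent percentage − nonrespondent percentage)
     = 0.73 × (73.9 − 26) = 0.73 × 47.9 = 34.967.

+35.0 percentage points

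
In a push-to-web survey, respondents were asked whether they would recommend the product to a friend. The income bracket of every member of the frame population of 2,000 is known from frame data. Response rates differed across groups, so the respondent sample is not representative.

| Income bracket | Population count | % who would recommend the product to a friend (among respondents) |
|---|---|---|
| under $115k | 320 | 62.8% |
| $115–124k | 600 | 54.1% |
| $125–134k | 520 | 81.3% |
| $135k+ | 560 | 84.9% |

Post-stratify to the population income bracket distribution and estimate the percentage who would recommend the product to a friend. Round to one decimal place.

71.2%

Post-stratification weights by population share, not respondent share:
  under $115k: (320/2,000) × 62.8 = 10.048
  $115–124k: (600/2,000) × 54.1 = 16.23
  $125–134k: (520/2,000) × 81.3 = 21.138
  $135k+: (560/2,000) × 84.9 = 23.772
Post-stratified estimate = 71.188 → 71.2%.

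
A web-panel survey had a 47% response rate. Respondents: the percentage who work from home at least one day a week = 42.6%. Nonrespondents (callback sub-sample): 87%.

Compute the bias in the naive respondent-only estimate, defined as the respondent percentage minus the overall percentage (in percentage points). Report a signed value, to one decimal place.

Nonresponse fraction = 1 − 0.47 = 0.53.
Bias = (nonresponse fraction) × (respondent percentage − nonrespondent percentage)
     = 0.53 × (42.6 − 87) = 0.53 × -44.4 = -23.532.

-23.5 percentage points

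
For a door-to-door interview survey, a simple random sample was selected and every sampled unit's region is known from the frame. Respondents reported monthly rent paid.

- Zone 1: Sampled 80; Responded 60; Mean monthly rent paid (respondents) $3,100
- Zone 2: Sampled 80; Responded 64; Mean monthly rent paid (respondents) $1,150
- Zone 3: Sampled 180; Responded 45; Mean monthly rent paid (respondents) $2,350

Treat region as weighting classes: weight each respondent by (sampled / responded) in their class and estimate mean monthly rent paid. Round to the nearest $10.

$2,240

Class response rates: Zone 1 60/80 = 75%, Zone 2 64/80 = 80%, Zone 3 45/180 = 25%.
Inverse-response-rate weighting restores each class to its sampled count, so class totals weight by n_sampled:
  Zone 1: 80 × 3100 = 248,000
  Zone 2: 80 × 1150 = 92,000
  Zone 3: 180 × 2350 = 423,000
Adjusted estimate = 763,000 / 340 = 2244.12 → $2,240.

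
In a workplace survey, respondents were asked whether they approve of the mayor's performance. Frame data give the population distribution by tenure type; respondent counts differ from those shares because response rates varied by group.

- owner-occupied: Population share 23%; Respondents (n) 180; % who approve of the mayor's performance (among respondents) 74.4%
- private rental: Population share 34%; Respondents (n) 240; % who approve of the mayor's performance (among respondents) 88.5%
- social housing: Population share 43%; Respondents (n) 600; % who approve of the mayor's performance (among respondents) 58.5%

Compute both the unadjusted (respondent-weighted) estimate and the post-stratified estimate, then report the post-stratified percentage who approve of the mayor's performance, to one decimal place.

Without adjustment, the pooled respondent share is:
  (180/1020)×74.4 + (240/1020)×88.5 + (600/1020)×58.5 = 68.3647%
Post-stratified estimate weights by population shares:
  0.23×74.4 + 0.34×88.5 + 0.43×58.5 = 72.357%

72.4%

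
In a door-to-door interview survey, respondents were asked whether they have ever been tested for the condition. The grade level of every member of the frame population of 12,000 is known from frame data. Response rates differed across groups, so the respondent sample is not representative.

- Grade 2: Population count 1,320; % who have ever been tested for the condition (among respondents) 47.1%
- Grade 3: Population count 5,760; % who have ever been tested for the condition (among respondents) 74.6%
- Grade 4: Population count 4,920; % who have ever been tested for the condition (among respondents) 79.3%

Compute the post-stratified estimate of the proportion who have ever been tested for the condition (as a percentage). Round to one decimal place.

Each cell contributes population-share × respondent value:
  Grade 2: (1,320/12,000) × 47.1 = 5.181
  Grade 3: (5,760/12,000) × 74.6 = 35.808
  Grade 4: (4,920/12,000) × 79.3 = 32.513
Post-stratified estimate = 73.502 → 73.5%.

73.5%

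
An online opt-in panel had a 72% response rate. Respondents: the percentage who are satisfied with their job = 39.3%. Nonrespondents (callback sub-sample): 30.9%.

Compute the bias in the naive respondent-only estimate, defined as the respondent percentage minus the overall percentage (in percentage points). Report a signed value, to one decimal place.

+2.4 percentage points

Nonresponse fraction = 1 − 0.72 = 0.28.
Bias = (nonresponse fraction) × (respondent percentage − nonrespondent percentage)
     = 0.28 × (39.3 − 30.9) = 0.28 × 8.4 = 2.352.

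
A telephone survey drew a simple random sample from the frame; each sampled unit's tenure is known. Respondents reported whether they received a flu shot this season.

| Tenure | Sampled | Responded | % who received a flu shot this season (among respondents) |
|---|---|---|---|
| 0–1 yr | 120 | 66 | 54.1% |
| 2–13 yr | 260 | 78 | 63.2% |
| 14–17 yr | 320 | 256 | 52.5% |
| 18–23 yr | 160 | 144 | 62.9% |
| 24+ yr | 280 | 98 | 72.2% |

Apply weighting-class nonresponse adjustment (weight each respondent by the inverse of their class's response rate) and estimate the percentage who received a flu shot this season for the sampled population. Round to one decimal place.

61.4%

Response rates by class: 0–1 yr 66/120 = 55%, 2–13 yr 78/260 = 30%, 14–17 yr 256/320 = 80%, 18–23 yr 144/160 = 90%, 24+ yr 98/280 = 35%.
Weighting each respondent by the inverse class response rate inflates each class back to its sampled size, so the class weight is n_sampled:
  0–1 yr: 120 × 54.1 = 6492
  2–13 yr: 260 × 63.2 = 16,432
  14–17 yr: 320 × 52.5 = 16,800
  18–23 yr: 160 × 62.9 = 10,064
  24+ yr: 280 × 72.2 = 20,216
Adjusted estimate = 70,004 / 1,140 = 61.407 → 61.4%.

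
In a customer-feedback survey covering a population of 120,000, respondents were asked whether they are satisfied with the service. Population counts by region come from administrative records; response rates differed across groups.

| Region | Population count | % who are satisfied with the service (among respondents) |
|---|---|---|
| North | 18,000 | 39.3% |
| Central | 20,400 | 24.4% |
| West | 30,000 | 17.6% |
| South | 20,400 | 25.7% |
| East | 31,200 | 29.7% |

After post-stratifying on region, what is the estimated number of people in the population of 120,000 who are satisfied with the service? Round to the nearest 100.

31,800

Each cell contributes its population count × the respondent rate:
  North: 18,000 × 39.3% = 7074
  Central: 20,400 × 24.4% = 4977.6
  West: 30,000 × 17.6% = 5280
  South: 20,400 × 25.7% = 5242.8
  East: 31,200 × 29.7% = 9266.4
Estimated total = 31840.8 → 31,800.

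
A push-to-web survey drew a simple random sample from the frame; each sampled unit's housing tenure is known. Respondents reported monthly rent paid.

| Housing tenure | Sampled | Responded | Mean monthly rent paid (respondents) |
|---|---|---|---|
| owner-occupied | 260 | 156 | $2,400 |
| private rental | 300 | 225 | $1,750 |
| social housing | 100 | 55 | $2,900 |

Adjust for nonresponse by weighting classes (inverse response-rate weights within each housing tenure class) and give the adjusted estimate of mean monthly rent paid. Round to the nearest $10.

$2,180

Response rates by class: owner-occupied 156/260 = 60%, private rental 225/300 = 75%, social housing 55/100 = 55%.
Weighting each respondent by the inverse class response rate inflates each class back to its sampled size, so the class weight is n_sampled:
  owner-occupied: 260 × 2400 = 624,000
  private rental: 300 × 1750 = 525,000
  social housing: 100 × 2900 = 290,000
Adjusted estimate = 1,439,000 / 660 = 2180.3 → $2,180.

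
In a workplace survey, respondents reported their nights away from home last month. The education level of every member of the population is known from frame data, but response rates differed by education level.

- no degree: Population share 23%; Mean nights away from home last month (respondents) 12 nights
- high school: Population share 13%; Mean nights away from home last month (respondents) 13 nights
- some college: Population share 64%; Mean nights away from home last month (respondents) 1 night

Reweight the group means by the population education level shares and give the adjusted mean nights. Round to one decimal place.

Weight each group's respondent value by its population share:
  no degree: 0.23 × 12 = 2.76
  high school: 0.13 × 13 = 1.69
  some college: 0.64 × 1 = 0.64
Post-stratified estimate = 5.09 → 5.1.

5.1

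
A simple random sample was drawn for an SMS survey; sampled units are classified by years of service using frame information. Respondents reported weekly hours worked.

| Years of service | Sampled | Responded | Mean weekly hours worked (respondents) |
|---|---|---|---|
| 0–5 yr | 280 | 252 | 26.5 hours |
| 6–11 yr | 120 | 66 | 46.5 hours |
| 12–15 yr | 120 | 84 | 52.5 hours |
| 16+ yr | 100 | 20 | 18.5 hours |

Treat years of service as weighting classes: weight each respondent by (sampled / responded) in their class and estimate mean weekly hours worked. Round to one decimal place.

Class response rates: 0–5 yr 252/280 = 90%, 6–11 yr 66/120 = 55%, 12–15 yr 84/120 = 70%, 16+ yr 20/100 = 20%.
Inverse-response-rate weighting restores each class to its sampled count, so class totals weight by n_sampled:
  0–5 yr: 280 × 26.5 = 7420
  6–11 yr: 120 × 46.5 = 5580
  12–15 yr: 120 × 52.5 = 6300
  16+ yr: 100 × 18.5 = 1850
Adjusted estimate = 21,150 / 620 = 34.1129 → 34.1.

34.1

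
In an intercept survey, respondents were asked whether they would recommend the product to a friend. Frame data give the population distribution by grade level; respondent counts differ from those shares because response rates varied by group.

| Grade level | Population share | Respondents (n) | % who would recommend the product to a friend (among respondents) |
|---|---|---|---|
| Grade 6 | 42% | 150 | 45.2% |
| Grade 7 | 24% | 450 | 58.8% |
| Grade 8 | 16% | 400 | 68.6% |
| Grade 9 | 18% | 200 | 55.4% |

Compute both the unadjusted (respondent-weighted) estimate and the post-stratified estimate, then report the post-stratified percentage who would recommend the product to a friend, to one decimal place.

54.0%

Naive respondent-only estimate (weights = respondent counts):
  (150/1200)×45.2 + (450/1200)×58.8 + (400/1200)×68.6 + (200/1200)×55.4 = 59.8%
Post-stratifying to population shares instead:
  0.42×45.2 + 0.24×58.8 + 0.16×68.6 + 0.18×55.4 = 54.044%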